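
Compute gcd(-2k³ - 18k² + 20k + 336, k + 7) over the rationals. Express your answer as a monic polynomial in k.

Apply the Euclidean algorithm:
  -2k³ - 18k² + 20k + 336 = (-2k² - 4k + 48)(k + 7) + (0)
The last nonzero remainder k + 7 is already monic.

k + 7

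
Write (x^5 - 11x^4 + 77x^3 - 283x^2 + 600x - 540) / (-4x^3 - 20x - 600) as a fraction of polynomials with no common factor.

(-x^3 + 6x^2 - 17x + 18)/(4x + 20)

By polynomial division,
  x^5 - 11x^4 + 77x^3 - 283x^2 + 600x - 540 = (-(1/4)x^2 + (11/4)x - 18)(-4x^3 - 20x - 600) + (-378x^2 + 1890x - 11340)
  -4x^3 - 20x - 600 = ((2/189)x + 10/189)(-378x^2 + 1890x - 11340) + (0)
Last nonzero remainder: -378x^2 + 1890x - 11340. Dividing through by -378 gives the monic gcd x^2 - 5x + 30.
Cancel x^2 - 5x + 30 from numerator and denominator to get the reduced form.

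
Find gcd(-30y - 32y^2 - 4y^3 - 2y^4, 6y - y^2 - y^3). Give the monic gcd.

Apply the Euclidean algorithm:
  -2y^4 - 4y^3 - 32y^2 - 30y = (2y + 2)(-y^3 - y^2 + 6y) + (-42y^2 - 42y)
  -y^3 - y^2 + 6y = ((1/42)y)(-42y^2 - 42y) + (6y)
  -42y^2 - 42y = (-7y - 7)(6y) + (0)
Last nonzero remainder: 6y. Dividing through by 6 gives the monic gcd y.

y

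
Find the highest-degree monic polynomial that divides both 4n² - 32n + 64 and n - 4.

n - 4

Apply the Euclidean algorithm:
  4n² - 32n + 64 = (4n - 16)(n - 4) + (0)
The last nonzero remainder n - 4 is already monic.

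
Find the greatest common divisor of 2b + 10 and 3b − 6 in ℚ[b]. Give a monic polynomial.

Euclidean algorithm in ℚ[b]:
  2b + 10 = (2/3)(3b − 6) + (14)
  3b − 6 = ((3/14)b − 3/7)(14) + (0)
The last nonzero remainder is the constant 14, so the polynomials are coprime and gcd = 1.

1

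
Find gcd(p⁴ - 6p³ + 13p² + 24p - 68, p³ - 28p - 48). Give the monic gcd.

p + 2

By polynomial division,
  p⁴ - 6p³ + 13p² + 24p - 68 = (p - 6)(p³ - 28p - 48) + (41p² - 96p - 356)
  p³ - 28p - 48 = ((1/41)p + 96/1681)(41p² - 96p - 356) + (-(23256/1681)p - 46512/1681)
  41p² - 96p - 356 = (-(68921/23256)p + 149609/11628)(-(23256/1681)p - 46512/1681) + (0)
Last nonzero remainder: -(23256/1681)p - 46512/1681. Dividing through by -23256/1681 gives the monic gcd p + 2.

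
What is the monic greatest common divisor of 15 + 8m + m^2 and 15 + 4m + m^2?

Euclidean algorithm in ℚ[m]:
  m^2 + 8m + 15 = (m^2 + 4m + 15) + (4m)
  m^2 + 4m + 15 = ((1/4)m + 1)(4m) + (15)
  4m = ((4/15)m)(15) + (0)
The last nonzero remainder is the constant 15, so the polynomials are coprime and gcd = 1.

1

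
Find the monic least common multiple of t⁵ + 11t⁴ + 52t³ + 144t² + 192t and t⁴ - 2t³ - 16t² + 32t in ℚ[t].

t⁷ + 5t⁶ - 6t⁵ - 80t⁴ - 256t³ + 1536t

Euclidean algorithm in ℚ[t]:
  t⁵ + 11t⁴ + 52t³ + 144t² + 192t = (t + 13)(t⁴ - 2t³ - 16t² + 32t) + (94t³ + 320t² - 224t)
  t⁴ - 2t³ - 16t² + 32t = ((1/94)t - 127/2209)(94t³ + 320t² - 224t) + ((10560/2209)t² + (42240/2209)t)
  94t³ + 320t² - 224t = ((103823/5280)t - 15463/1320)((10560/2209)t² + (42240/2209)t) + (0)
Last nonzero remainder: (10560/2209)t² + (42240/2209)t. Dividing through by 10560/2209 gives the monic gcd t² + 4t.
Then lcm(f, g) = f·g / gcd(f, g); expanding and making the result monic gives the answer.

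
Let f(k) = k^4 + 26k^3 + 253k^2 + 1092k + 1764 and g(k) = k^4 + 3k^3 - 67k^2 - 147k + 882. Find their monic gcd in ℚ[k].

k^2 + 13k + 42

Repeated division with remainder:
  k^4 + 26k^3 + 253k^2 + 1092k + 1764 = (k^4 + 3k^3 - 67k^2 - 147k + 882) + (23k^3 + 320k^2 + 1239k + 882)
  k^4 + 3k^3 - 67k^2 - 147k + 882 = ((1/23)k - 251/529)(23k^3 + 320k^2 + 1239k + 882) + ((16380/529)k^2 + (212940/529)k + 687960/529)
  23k^3 + 320k^2 + 1239k + 882 = ((12167/16380)k + 529/780)((16380/529)k^2 + (212940/529)k + 687960/529) + (0)
Last nonzero remainder: (16380/529)k^2 + (212940/529)k + 687960/529. Dividing through by 16380/529 gives the monic gcd k^2 + 13k + 42.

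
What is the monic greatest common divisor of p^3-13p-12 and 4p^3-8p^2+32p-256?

Apply the Euclidean algorithm:
  p^3-13p-12 = (1/4)(4p^3-8p^2+32p-256) + (2p^2-21p+52)
  4p^3-8p^2+32p-256 = (2p+17)(2p^2-21p+52) + (285p-1140)
  2p^2-21p+52 = ((2/285)p-13/285)(285p-1140) + (0)
Last nonzero remainder: 285p-1140. Dividing through by 285 gives the monic gcd p-4.

p-4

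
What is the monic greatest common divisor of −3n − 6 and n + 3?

By polynomial division,
  −3n − 6 = (−3)(n + 3) + (3)
  n + 3 = ((1/3)n + 1)(3) + (0)
The last nonzero remainder is the constant 3, so the polynomials are coprime and gcd = 1.

1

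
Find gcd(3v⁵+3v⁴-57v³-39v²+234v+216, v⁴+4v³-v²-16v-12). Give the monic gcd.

v²+3v+2

By polynomial division,
  3v⁵+3v⁴-57v³-39v²+234v+216 = (3v-9)(v⁴+4v³-v²-16v-12) + (-18v³+126v+108)
  v⁴+4v³-v²-16v-12 = (-(1/18)v-2/9)(-18v³+126v+108) + (6v²+18v+12)
  -18v³+126v+108 = (-3v+9)(6v²+18v+12) + (0)
Last nonzero remainder: 6v²+18v+12. Dividing through by 6 gives the monic gcd v²+3v+2.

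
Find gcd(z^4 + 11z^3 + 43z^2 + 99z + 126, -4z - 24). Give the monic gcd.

Repeated division with remainder:
  z^4 + 11z^3 + 43z^2 + 99z + 126 = (-(1/4)z^3 - (5/4)z^2 - (13/4)z - 21/4)(-4z - 24) + (0)
Last nonzero remainder: -4z - 24. Dividing through by -4 gives the monic gcd z + 6.

z + 6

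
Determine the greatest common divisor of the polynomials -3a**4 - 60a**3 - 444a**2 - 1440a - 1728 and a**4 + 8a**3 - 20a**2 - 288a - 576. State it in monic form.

Repeated division with remainder:
  -3a**4 - 60a**3 - 444a**2 - 1440a - 1728 = (-3)(a**4 + 8a**3 - 20a**2 - 288a - 576) + (-36a**3 - 504a**2 - 2304a - 3456)
  a**4 + 8a**3 - 20a**2 - 288a - 576 = (-(1/36)a + 1/6)(-36a**3 - 504a**2 - 2304a - 3456) + (0)
Last nonzero remainder: -36a**3 - 504a**2 - 2304a - 3456. Dividing through by -36 gives the monic gcd a**3 + 14a**2 + 64a + 96.

a**3 + 14a**2 + 64a + 96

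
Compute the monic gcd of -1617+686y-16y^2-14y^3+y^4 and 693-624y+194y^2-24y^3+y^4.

-231+131y-21y^2+y^3

Euclidean algorithm in ℚ[y]:
  y^4-14y^3-16y^2+686y-1617 = (y^4-24y^3+194y^2-624y+693) + (10y^3-210y^2+1310y-2310)
  y^4-24y^3+194y^2-624y+693 = ((1/10)y-3/10)(10y^3-210y^2+1310y-2310) + (0)
Last nonzero remainder: 10y^3-210y^2+1310y-2310. Dividing through by 10 gives the monic gcd y^3-21y^2+131y-231.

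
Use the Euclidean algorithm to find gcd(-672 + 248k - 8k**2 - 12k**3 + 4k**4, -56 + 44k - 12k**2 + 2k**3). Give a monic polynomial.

14 - 4k + k**2

By polynomial division,
  4k**4 - 12k**3 - 8k**2 + 248k - 672 = (2k + 6)(2k**3 - 12k**2 + 44k - 56) + (-24k**2 + 96k - 336)
  2k**3 - 12k**2 + 44k - 56 = (-(1/12)k + 1/6)(-24k**2 + 96k - 336) + (0)
Last nonzero remainder: -24k**2 + 96k - 336. Dividing through by -24 gives the monic gcd k**2 - 4k + 14.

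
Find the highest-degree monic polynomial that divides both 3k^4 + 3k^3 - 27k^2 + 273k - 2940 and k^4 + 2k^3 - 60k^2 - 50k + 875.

Repeated division with remainder:
  3k^4 + 3k^3 - 27k^2 + 273k - 2940 = (3)(k^4 + 2k^3 - 60k^2 - 50k + 875) + (-3k^3 + 153k^2 + 423k - 5565)
  k^4 + 2k^3 - 60k^2 - 50k + 875 = (-(1/3)k - 53/3)(-3k^3 + 153k^2 + 423k - 5565) + (2784k^2 + 5568k - 97440)
  -3k^3 + 153k^2 + 423k - 5565 = (-(1/928)k + 53/928)(2784k^2 + 5568k - 97440) + (0)
Last nonzero remainder: 2784k^2 + 5568k - 97440. Dividing through by 2784 gives the monic gcd k^2 + 2k - 35.

k^2 + 2k - 35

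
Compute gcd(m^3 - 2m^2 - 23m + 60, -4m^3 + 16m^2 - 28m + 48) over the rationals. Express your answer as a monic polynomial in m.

m - 3

Apply the Euclidean algorithm:
  m^3 - 2m^2 - 23m + 60 = (-1/4)(-4m^3 + 16m^2 - 28m + 48) + (2m^2 - 30m + 72)
  -4m^3 + 16m^2 - 28m + 48 = (-2m - 22)(2m^2 - 30m + 72) + (-544m + 1632)
  2m^2 - 30m + 72 = (-(1/272)m + 3/68)(-544m + 1632) + (0)
Last nonzero remainder: -544m + 1632. Dividing through by -544 gives the monic gcd m - 3.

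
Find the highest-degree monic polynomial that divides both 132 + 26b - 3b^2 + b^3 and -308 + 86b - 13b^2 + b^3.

Euclidean algorithm in ℚ[b]:
  b^3 - 3b^2 + 26b + 132 = (b^3 - 13b^2 + 86b - 308) + (10b^2 - 60b + 440)
  b^3 - 13b^2 + 86b - 308 = ((1/10)b - 7/10)(10b^2 - 60b + 440) + (0)
Last nonzero remainder: 10b^2 - 60b + 440. Dividing through by 10 gives the monic gcd b^2 - 6b + 44.

44 - 6b + b^2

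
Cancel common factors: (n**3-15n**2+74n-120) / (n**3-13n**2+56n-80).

(n-6)/(n-4)

By polynomial division,
  n**3-15n**2+74n-120 = (n**3-13n**2+56n-80) + (-2n**2+18n-40)
  n**3-13n**2+56n-80 = (-(1/2)n+2)(-2n**2+18n-40) + (0)
Last nonzero remainder: -2n**2+18n-40. Dividing through by -2 gives the monic gcd n**2-9n+20.
Cancel n**2-9n+20 from numerator and denominator to get the reduced form.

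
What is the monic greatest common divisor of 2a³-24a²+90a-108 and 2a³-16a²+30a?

a-3

Repeated division with remainder:
  2a³-24a²+90a-108 = (2a³-16a²+30a) + (-8a²+60a-108)
  2a³-16a²+30a = (-(1/4)a+1/8)(-8a²+60a-108) + (-(9/2)a+27/2)
  -8a²+60a-108 = ((16/9)a-8)(-(9/2)a+27/2) + (0)
Last nonzero remainder: -(9/2)a+27/2. Dividing through by -9/2 gives the monic gcd a-3.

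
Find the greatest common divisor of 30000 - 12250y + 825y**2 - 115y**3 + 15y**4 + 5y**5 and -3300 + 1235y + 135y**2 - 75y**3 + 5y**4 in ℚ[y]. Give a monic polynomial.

Repeated division with remainder:
  5y**5 + 15y**4 - 115y**3 + 825y**2 - 12250y + 30000 = (y + 18)(5y**4 - 75y**3 + 135y**2 + 1235y - 3300) + (1100y**3 - 2840y**2 - 31180y + 89400)
  5y**4 - 75y**3 + 135y**2 + 1235y - 3300 = ((1/220)y - 683/12100)(1100y**3 - 2840y**2 - 31180y + 89400) + ((70434/605)y**2 - (563472/605)y + 211302/121)
  1100y**3 - 2840y**2 - 31180y + 89400 = ((332750/35217)y + 1802900/35217)((70434/605)y**2 - (563472/605)y + 211302/121) + (0)
Last nonzero remainder: (70434/605)y**2 - (563472/605)y + 211302/121. Dividing through by 70434/605 gives the monic gcd y**2 - 8y + 15.

15 - 8y + y**2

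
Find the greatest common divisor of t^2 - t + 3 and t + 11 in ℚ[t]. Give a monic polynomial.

Apply the Euclidean algorithm:
  t^2 - t + 3 = (t - 12)(t + 11) + (135)
  t + 11 = ((1/135)t + 11/135)(135) + (0)
The last nonzero remainder is the constant 135, so the polynomials are coprime and gcd = 1.

1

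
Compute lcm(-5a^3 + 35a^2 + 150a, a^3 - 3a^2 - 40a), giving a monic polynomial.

a^5 - 10a^4 - 49a^3 + 370a^2 + 1200a

By polynomial division,
  -5a^3 + 35a^2 + 150a = (-5)(a^3 - 3a^2 - 40a) + (20a^2 - 50a)
  a^3 - 3a^2 - 40a = ((1/20)a - 1/40)(20a^2 - 50a) + (-(165/4)a)
  20a^2 - 50a = (-(16/33)a + 40/33)(-(165/4)a) + (0)
Last nonzero remainder: -(165/4)a. Dividing through by -165/4 gives the monic gcd a.
Then lcm(f, g) = f·g / gcd(f, g); expanding and making the result monic gives the answer.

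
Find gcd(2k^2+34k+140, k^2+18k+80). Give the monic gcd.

k+10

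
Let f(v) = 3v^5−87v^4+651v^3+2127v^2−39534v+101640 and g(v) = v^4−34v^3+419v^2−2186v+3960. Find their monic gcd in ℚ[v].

v^3−25v^2+194v−440

Repeated division with remainder:
  3v^5−87v^4+651v^3+2127v^2−39534v+101640 = (3v+15)(v^4−34v^3+419v^2−2186v+3960) + (−96v^3+2400v^2−18624v+42240)
  v^4−34v^3+419v^2−2186v+3960 = (−(1/96)v+3/32)(−96v^3+2400v^2−18624v+42240) + (0)
Last nonzero remainder: −96v^3+2400v^2−18624v+42240. Dividing through by −96 gives the monic gcd v^3−25v^2+194v−440.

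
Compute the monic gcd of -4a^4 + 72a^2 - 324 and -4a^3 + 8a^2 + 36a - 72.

Apply the Euclidean algorithm:
  -4a^4 + 72a^2 - 324 = (a + 2)(-4a^3 + 8a^2 + 36a - 72) + (20a^2 - 180)
  -4a^3 + 8a^2 + 36a - 72 = (-(1/5)a + 2/5)(20a^2 - 180) + (0)
Last nonzero remainder: 20a^2 - 180. Dividing through by 20 gives the monic gcd a^2 - 9.

a^2 - 9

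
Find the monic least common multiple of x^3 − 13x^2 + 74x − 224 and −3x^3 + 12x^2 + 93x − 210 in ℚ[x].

x^5 − 10x^4 + 25x^3 + 128x^2 − 1412x + 2240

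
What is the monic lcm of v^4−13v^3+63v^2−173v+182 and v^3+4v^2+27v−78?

v^6−7v^5+24v^4−302v^3+1601v^2−5655v+7098

Repeated division with remainder:
  v^4−13v^3+63v^2−173v+182 = (v−17)(v^3+4v^2+27v−78) + (104v^2+364v−1144)
  v^3+4v^2+27v−78 = ((1/104)v+1/208)(104v^2+364v−1144) + ((145/4)v−145/2)
  104v^2+364v−1144 = ((416/145)v+2288/145)((145/4)v−145/2) + (0)
Last nonzero remainder: (145/4)v−145/2. Dividing through by 145/4 gives the monic gcd v−2.
Then lcm(f, g) = f·g / gcd(f, g); expanding and making the result monic gives the answer.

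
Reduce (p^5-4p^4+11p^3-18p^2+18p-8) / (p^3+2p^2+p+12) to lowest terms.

Apply the Euclidean algorithm:
  p^5-4p^4+11p^3-18p^2+18p-8 = (p^2-6p+22)(p^3+2p^2+p+12) + (-68p^2+68p-272)
  p^3+2p^2+p+12 = (-(1/68)p-3/68)(-68p^2+68p-272) + (0)
Last nonzero remainder: -68p^2+68p-272. Dividing through by -68 gives the monic gcd p^2-p+4.
Cancel p^2-p+4 from numerator and denominator to get the reduced form.

(p^3-3p^2+4p-2)/(p+3)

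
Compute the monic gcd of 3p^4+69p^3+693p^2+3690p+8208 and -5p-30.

Repeated division with remainder:
  3p^4+69p^3+693p^2+3690p+8208 = (-(3/5)p^3-(51/5)p^2-(387/5)p-1368/5)(-5p-30) + (0)
Last nonzero remainder: -5p-30. Dividing through by -5 gives the monic gcd p+6.

p+6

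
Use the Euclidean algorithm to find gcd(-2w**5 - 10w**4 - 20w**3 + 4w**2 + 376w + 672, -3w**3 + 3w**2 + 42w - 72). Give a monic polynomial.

w**2 + w - 12

Euclidean algorithm in ℚ[w]:
  -2w**5 - 10w**4 - 20w**3 + 4w**2 + 376w + 672 = ((2/3)w**2 + 4w + 20)(-3w**3 + 3w**2 + 42w - 72) + (-176w**2 - 176w + 2112)
  -3w**3 + 3w**2 + 42w - 72 = ((3/176)w - 3/88)(-176w**2 - 176w + 2112) + (0)
Last nonzero remainder: -176w**2 - 176w + 2112. Dividing through by -176 gives the monic gcd w**2 + w - 12.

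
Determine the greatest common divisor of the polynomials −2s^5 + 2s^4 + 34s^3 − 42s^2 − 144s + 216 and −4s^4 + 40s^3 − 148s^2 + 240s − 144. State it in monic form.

Euclidean algorithm in ℚ[s]:
  −2s^5 + 2s^4 + 34s^3 − 42s^2 − 144s + 216 = ((1/2)s + 9/2)(−4s^4 + 40s^3 − 148s^2 + 240s − 144) + (−72s^3 + 504s^2 − 1152s + 864)
  −4s^4 + 40s^3 − 148s^2 + 240s − 144 = ((1/18)s − 1/6)(−72s^3 + 504s^2 − 1152s + 864) + (0)
Last nonzero remainder: −72s^3 + 504s^2 − 1152s + 864. Dividing through by −72 gives the monic gcd s^3 − 7s^2 + 16s − 12.

s^3 − 7s^2 + 16s − 12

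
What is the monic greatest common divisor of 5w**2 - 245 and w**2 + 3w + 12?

Repeated division with remainder:
  5w**2 - 245 = (5)(w**2 + 3w + 12) + (-15w - 305)
  w**2 + 3w + 12 = (-(1/15)w + 52/45)(-15w - 305) + (3280/9)
  -15w - 305 = (-(27/656)w - 549/656)(3280/9) + (0)
The last nonzero remainder is the constant 3280/9, so the polynomials are coprime and gcd = 1.

1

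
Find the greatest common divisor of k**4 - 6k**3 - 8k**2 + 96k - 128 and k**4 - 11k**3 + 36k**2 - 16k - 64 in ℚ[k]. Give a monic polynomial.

k**2 - 8k + 16

By polynomial division,
  k**4 - 6k**3 - 8k**2 + 96k - 128 = (k**4 - 11k**3 + 36k**2 - 16k - 64) + (5k**3 - 44k**2 + 112k - 64)
  k**4 - 11k**3 + 36k**2 - 16k - 64 = ((1/5)k - 11/25)(5k**3 - 44k**2 + 112k - 64) + (-(144/25)k**2 + (1152/25)k - 2304/25)
  5k**3 - 44k**2 + 112k - 64 = (-(125/144)k + 25/36)(-(144/25)k**2 + (1152/25)k - 2304/25) + (0)
Last nonzero remainder: -(144/25)k**2 + (1152/25)k - 2304/25. Dividing through by -144/25 gives the monic gcd k**2 - 8k + 16.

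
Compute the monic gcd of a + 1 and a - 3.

Repeated division with remainder:
  a + 1 = (a - 3) + (4)
  a - 3 = ((1/4)a - 3/4)(4) + (0)
The last nonzero remainder is the constant 4, so the polynomials are coprime and gcd = 1.

1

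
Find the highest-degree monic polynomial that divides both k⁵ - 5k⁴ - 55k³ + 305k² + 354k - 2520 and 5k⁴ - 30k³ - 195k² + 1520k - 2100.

k³ - 4k² - 47k + 210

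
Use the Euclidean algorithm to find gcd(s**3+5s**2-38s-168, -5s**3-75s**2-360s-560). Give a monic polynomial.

By polynomial division,
  s**3+5s**2-38s-168 = (-1/5)(-5s**3-75s**2-360s-560) + (-10s**2-110s-280)
  -5s**3-75s**2-360s-560 = ((1/2)s+2)(-10s**2-110s-280) + (0)
Last nonzero remainder: -10s**2-110s-280. Dividing through by -10 gives the monic gcd s**2+11s+28.

s**2+11s+28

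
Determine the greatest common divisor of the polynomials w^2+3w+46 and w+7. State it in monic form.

By polynomial division,
  w^2+3w+46 = (w-4)(w+7) + (74)
  w+7 = ((1/74)w+7/74)(74) + (0)
The last nonzero remainder is the constant 74, so the polynomials are coprime and gcd = 1.

1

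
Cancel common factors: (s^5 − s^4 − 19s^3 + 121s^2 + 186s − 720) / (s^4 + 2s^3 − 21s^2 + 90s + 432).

(s^2 + 3s − 10)/(s + 6)

Repeated division with remainder:
  s^5 − s^4 − 19s^3 + 121s^2 + 186s − 720 = (s − 3)(s^4 + 2s^3 − 21s^2 + 90s + 432) + (8s^3 − 32s^2 + 24s + 576)
  s^4 + 2s^3 − 21s^2 + 90s + 432 = ((1/8)s + 3/4)(8s^3 − 32s^2 + 24s + 576) + (0)
Last nonzero remainder: 8s^3 − 32s^2 + 24s + 576. Dividing through by 8 gives the monic gcd s^3 − 4s^2 + 3s + 72.
Cancel s^3 − 4s^2 + 3s + 72 from numerator and denominator to get the reduced form.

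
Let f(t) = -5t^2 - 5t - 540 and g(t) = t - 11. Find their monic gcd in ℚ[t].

1

Euclidean algorithm in ℚ[t]:
  -5t^2 - 5t - 540 = (-5t - 60)(t - 11) + (-1200)
  t - 11 = (-(1/1200)t + 11/1200)(-1200) + (0)
The last nonzero remainder is the constant -1200, so the polynomials are coprime and gcd = 1.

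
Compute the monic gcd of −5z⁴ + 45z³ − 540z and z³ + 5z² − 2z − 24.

Euclidean algorithm in ℚ[z]:
  −5z⁴ + 45z³ − 540z = (−5z + 70)(z³ + 5z² − 2z − 24) + (−360z² − 520z + 1680)
  z³ + 5z² − 2z − 24 = (−(1/360)z − 4/405)(−360z² − 520z + 1680) + (−(200/81)z − 200/27)
  −360z² − 520z + 1680 = ((729/5)z − 1134/5)(−(200/81)z − 200/27) + (0)
Last nonzero remainder: −(200/81)z − 200/27. Dividing through by −200/81 gives the monic gcd z + 3.

z + 3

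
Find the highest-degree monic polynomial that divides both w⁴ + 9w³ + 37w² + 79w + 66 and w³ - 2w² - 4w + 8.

Apply the Euclidean algorithm:
  w⁴ + 9w³ + 37w² + 79w + 66 = (w + 11)(w³ - 2w² - 4w + 8) + (63w² + 115w - 22)
  w³ - 2w² - 4w + 8 = ((1/63)w - 241/3969)(63w² + 115w - 22) + ((13225/3969)w + 26450/3969)
  63w² + 115w - 22 = ((250047/13225)w - 43659/13225)((13225/3969)w + 26450/3969) + (0)
Last nonzero remainder: (13225/3969)w + 26450/3969. Dividing through by 13225/3969 gives the monic gcd w + 2.

w + 2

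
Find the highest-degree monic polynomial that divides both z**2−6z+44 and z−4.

By polynomial division,
  z**2−6z+44 = (z−2)(z−4) + (36)
  z−4 = ((1/36)z−1/9)(36) + (0)
The last nonzero remainder is the constant 36, so the polynomials are coprime and gcd = 1.

1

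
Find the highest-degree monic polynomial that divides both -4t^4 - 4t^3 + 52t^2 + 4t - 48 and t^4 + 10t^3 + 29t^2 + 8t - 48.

t^2 + 3t - 4

By polynomial division,
  -4t^4 - 4t^3 + 52t^2 + 4t - 48 = (-4)(t^4 + 10t^3 + 29t^2 + 8t - 48) + (36t^3 + 168t^2 + 36t - 240)
  t^4 + 10t^3 + 29t^2 + 8t - 48 = ((1/36)t + 4/27)(36t^3 + 168t^2 + 36t - 240) + ((28/9)t^2 + (28/3)t - 112/9)
  36t^3 + 168t^2 + 36t - 240 = ((81/7)t + 135/7)((28/9)t^2 + (28/3)t - 112/9) + (0)
Last nonzero remainder: (28/9)t^2 + (28/3)t - 112/9. Dividing through by 28/9 gives the monic gcd t^2 + 3t - 4.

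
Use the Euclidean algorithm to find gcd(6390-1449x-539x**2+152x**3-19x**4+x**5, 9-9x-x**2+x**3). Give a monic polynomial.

-9+x**2

Repeated division with remainder:
  x**5-19x**4+152x**3-539x**2-1449x+6390 = (x**2-18x+143)(x**3-x**2-9x+9) + (-567x**2+5103)
  x**3-x**2-9x+9 = (-(1/567)x+1/567)(-567x**2+5103) + (0)
Last nonzero remainder: -567x**2+5103. Dividing through by -567 gives the monic gcd x**2-9.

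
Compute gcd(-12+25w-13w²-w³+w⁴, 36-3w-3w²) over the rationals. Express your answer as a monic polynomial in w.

-12+w+w²

Repeated division with remainder:
  w⁴-w³-13w²+25w-12 = (-(1/3)w²+(2/3)w-1/3)(-3w²-3w+36) + (0)
Last nonzero remainder: -3w²-3w+36. Dividing through by -3 gives the monic gcd w²+w-12.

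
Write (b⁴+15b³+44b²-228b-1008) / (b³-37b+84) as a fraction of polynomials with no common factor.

Apply the Euclidean algorithm:
  b⁴+15b³+44b²-228b-1008 = (b+15)(b³-37b+84) + (81b²+243b-2268)
  b³-37b+84 = ((1/81)b-1/27)(81b²+243b-2268) + (0)
Last nonzero remainder: 81b²+243b-2268. Dividing through by 81 gives the monic gcd b²+3b-28.
Cancel b²+3b-28 from numerator and denominator to get the reduced form.

(b²+12b+36)/(b-3)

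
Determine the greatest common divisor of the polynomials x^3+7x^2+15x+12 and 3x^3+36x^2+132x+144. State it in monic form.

x+4

Euclidean algorithm in ℚ[x]:
  x^3+7x^2+15x+12 = (1/3)(3x^3+36x^2+132x+144) + (-5x^2-29x-36)
  3x^3+36x^2+132x+144 = (-(3/5)x-93/25)(-5x^2-29x-36) + ((63/25)x+252/25)
  -5x^2-29x-36 = (-(125/63)x-25/7)((63/25)x+252/25) + (0)
Last nonzero remainder: (63/25)x+252/25. Dividing through by 63/25 gives the monic gcd x+4.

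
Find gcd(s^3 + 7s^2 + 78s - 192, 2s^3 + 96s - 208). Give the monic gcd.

Euclidean algorithm in ℚ[s]:
  s^3 + 7s^2 + 78s - 192 = (1/2)(2s^3 + 96s - 208) + (7s^2 + 30s - 88)
  2s^3 + 96s - 208 = ((2/7)s - 60/49)(7s^2 + 30s - 88) + ((7736/49)s - 15472/49)
  7s^2 + 30s - 88 = ((343/7736)s + 539/1934)((7736/49)s - 15472/49) + (0)
Last nonzero remainder: (7736/49)s - 15472/49. Dividing through by 7736/49 gives the monic gcd s - 2.

s - 2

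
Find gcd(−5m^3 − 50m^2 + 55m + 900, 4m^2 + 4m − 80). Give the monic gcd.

m^2 + m − 20

Apply the Euclidean algorithm:
  −5m^3 − 50m^2 + 55m + 900 = (−(5/4)m − 45/4)(4m^2 + 4m − 80) + (0)
Last nonzero remainder: 4m^2 + 4m − 80. Dividing through by 4 gives the monic gcd m^2 + m − 20.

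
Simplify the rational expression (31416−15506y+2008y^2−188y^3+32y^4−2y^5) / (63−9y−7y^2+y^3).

Apply the Euclidean algorithm:
  −2y^5+32y^4−188y^3+2008y^2−15506y+31416 = (−2y^2+18y−80)(y^3−7y^2−9y+63) + (1736y^2−17360y+36456)
  y^3−7y^2−9y+63 = ((1/1736)y+3/1736)(1736y^2−17360y+36456) + (0)
Last nonzero remainder: 1736y^2−17360y+36456. Dividing through by 1736 gives the monic gcd y^2−10y+21.
Cancel y^2−10y+21 from numerator and denominator to get the reduced form.

(1496−26y+12y^2−2y^3)/(3+y)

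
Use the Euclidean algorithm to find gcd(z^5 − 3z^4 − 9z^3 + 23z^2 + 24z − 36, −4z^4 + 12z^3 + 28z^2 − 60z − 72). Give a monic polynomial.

Repeated division with remainder:
  z^5 − 3z^4 − 9z^3 + 23z^2 + 24z − 36 = (−(1/4)z)(−4z^4 + 12z^3 + 28z^2 − 60z − 72) + (−2z^3 + 8z^2 + 6z − 36)
  −4z^4 + 12z^3 + 28z^2 − 60z − 72 = (2z + 2)(−2z^3 + 8z^2 + 6z − 36) + (0)
Last nonzero remainder: −2z^3 + 8z^2 + 6z − 36. Dividing through by −2 gives the monic gcd z^3 − 4z^2 − 3z + 18.

z^3 − 4z^2 − 3z + 18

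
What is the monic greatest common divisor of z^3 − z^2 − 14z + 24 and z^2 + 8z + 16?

z + 4

Repeated division with remainder:
  z^3 − z^2 − 14z + 24 = (z − 9)(z^2 + 8z + 16) + (42z + 168)
  z^2 + 8z + 16 = ((1/42)z + 2/21)(42z + 168) + (0)
Last nonzero remainder: 42z + 168. Dividing through by 42 gives the monic gcd z + 4.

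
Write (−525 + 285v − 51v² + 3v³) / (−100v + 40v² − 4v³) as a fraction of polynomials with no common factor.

Euclidean algorithm in ℚ[v]:
  3v³ − 51v² + 285v − 525 = (−3/4)(−4v³ + 40v² − 100v) + (−21v² + 210v − 525)
  −4v³ + 40v² − 100v = ((4/21)v)(−21v² + 210v − 525) + (0)
Last nonzero remainder: −21v² + 210v − 525. Dividing through by −21 gives the monic gcd v² − 10v + 25.
Cancel v² − 10v + 25 from numerator and denominator to get the reduced form.

(21 − 3v)/(4v)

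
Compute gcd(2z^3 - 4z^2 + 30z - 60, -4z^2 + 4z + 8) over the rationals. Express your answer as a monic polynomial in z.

z - 2

Repeated division with remainder:
  2z^3 - 4z^2 + 30z - 60 = (-(1/2)z + 1/2)(-4z^2 + 4z + 8) + (32z - 64)
  -4z^2 + 4z + 8 = (-(1/8)z - 1/8)(32z - 64) + (0)
Last nonzero remainder: 32z - 64. Dividing through by 32 gives the monic gcd z - 2.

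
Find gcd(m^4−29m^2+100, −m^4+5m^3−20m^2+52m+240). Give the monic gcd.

m^2−3m−10

By polynomial division,
  m^4−29m^2+100 = (−1)(−m^4+5m^3−20m^2+52m+240) + (5m^3−49m^2+52m+340)
  −m^4+5m^3−20m^2+52m+240 = (−(1/5)m−24/25)(5m^3−49m^2+52m+340) + (−(1416/25)m^2+(4248/25)m+2832/5)
  5m^3−49m^2+52m+340 = (−(125/1416)m+425/708)(−(1416/25)m^2+(4248/25)m+2832/5) + (0)
Last nonzero remainder: −(1416/25)m^2+(4248/25)m+2832/5. Dividing through by −1416/25 gives the monic gcd m^2−3m−10.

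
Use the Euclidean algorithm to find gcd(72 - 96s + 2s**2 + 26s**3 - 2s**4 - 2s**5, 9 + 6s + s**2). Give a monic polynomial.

9 + 6s + s**2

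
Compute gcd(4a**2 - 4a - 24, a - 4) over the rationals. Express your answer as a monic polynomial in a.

1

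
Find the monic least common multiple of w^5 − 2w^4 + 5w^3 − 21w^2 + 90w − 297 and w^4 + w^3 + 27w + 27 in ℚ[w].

Apply the Euclidean algorithm:
  w^5 − 2w^4 + 5w^3 − 21w^2 + 90w − 297 = (w − 3)(w^4 + w^3 + 27w + 27) + (8w^3 − 48w^2 + 144w − 216)
  w^4 + w^3 + 27w + 27 = ((1/8)w + 7/8)(8w^3 − 48w^2 + 144w − 216) + (24w^2 − 72w + 216)
  8w^3 − 48w^2 + 144w − 216 = ((1/3)w − 1)(24w^2 − 72w + 216) + (0)
Last nonzero remainder: 24w^2 − 72w + 216. Dividing through by 24 gives the monic gcd w^2 − 3w + 9.
Then lcm(f, g) = f·g / gcd(f, g); expanding and making the result monic gives the answer.

w^7 + 2w^6 − 7w^4 + 21w^3 − 918w − 891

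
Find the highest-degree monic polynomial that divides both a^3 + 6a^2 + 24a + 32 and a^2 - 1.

1

Euclidean algorithm in ℚ[a]:
  a^3 + 6a^2 + 24a + 32 = (a + 6)(a^2 - 1) + (25a + 38)
  a^2 - 1 = ((1/25)a - 38/625)(25a + 38) + (819/625)
  25a + 38 = ((15625/819)a + 23750/819)(819/625) + (0)
The last nonzero remainder is the constant 819/625, so the polynomials are coprime and gcd = 1.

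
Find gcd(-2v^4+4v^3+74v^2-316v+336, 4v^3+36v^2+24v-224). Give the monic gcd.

v^2+5v-14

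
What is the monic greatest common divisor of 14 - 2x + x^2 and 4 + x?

1

By polynomial division,
  x^2 - 2x + 14 = (x - 6)(x + 4) + (38)
  x + 4 = ((1/38)x + 2/19)(38) + (0)
The last nonzero remainder is the constant 38, so the polynomials are coprime and gcd = 1.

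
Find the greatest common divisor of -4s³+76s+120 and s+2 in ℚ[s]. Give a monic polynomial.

s+2

Repeated division with remainder:
  -4s³+76s+120 = (-4s²+8s+60)(s+2) + (0)
The last nonzero remainder s+2 is already monic.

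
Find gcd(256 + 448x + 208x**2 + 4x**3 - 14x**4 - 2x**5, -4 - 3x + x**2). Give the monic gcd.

-4 - 3x + x**2

Apply the Euclidean algorithm:
  -2x**5 - 14x**4 + 4x**3 + 208x**2 + 448x + 256 = (-2x**3 - 20x**2 - 64x - 64)(x**2 - 3x - 4) + (0)
The last nonzero remainder x**2 - 3x - 4 is already monic.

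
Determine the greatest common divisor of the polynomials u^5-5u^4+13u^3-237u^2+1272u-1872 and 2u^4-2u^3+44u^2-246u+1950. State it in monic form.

u^2+6u+39

Repeated division with remainder:
  u^5-5u^4+13u^3-237u^2+1272u-1872 = ((1/2)u-2)(2u^4-2u^3+44u^2-246u+1950) + (-13u^3-26u^2-195u+2028)
  2u^4-2u^3+44u^2-246u+1950 = (-(2/13)u+6/13)(-13u^3-26u^2-195u+2028) + (26u^2+156u+1014)
  -13u^3-26u^2-195u+2028 = (-(1/2)u+2)(26u^2+156u+1014) + (0)
Last nonzero remainder: 26u^2+156u+1014. Dividing through by 26 gives the monic gcd u^2+6u+39.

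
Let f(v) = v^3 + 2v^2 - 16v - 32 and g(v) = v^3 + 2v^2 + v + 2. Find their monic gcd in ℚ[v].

v + 2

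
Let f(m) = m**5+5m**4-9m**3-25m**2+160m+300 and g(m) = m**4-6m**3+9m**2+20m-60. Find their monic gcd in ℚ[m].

m**3-3m**2+20

By polynomial division,
  m**5+5m**4-9m**3-25m**2+160m+300 = (m+11)(m**4-6m**3+9m**2+20m-60) + (48m**3-144m**2+960)
  m**4-6m**3+9m**2+20m-60 = ((1/48)m-1/16)(48m**3-144m**2+960) + (0)
Last nonzero remainder: 48m**3-144m**2+960. Dividing through by 48 gives the monic gcd m**3-3m**2+20.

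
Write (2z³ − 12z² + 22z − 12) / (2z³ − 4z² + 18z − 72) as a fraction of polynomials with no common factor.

(z² − 3z + 2)/(z² + z + 12)

Euclidean algorithm in ℚ[z]:
  2z³ − 12z² + 22z − 12 = (2z³ − 4z² + 18z − 72) + (−8z² + 4z + 60)
  2z³ − 4z² + 18z − 72 = (−(1/4)z + 3/8)(−8z² + 4z + 60) + ((63/2)z − 189/2)
  −8z² + 4z + 60 = (−(16/63)z − 40/63)((63/2)z − 189/2) + (0)
Last nonzero remainder: (63/2)z − 189/2. Dividing through by 63/2 gives the monic gcd z − 3.
Cancel z − 3 from numerator and denominator to get the reduced form.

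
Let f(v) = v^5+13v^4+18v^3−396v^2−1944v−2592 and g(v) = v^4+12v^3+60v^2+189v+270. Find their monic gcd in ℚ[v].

v^2+9v+18

Repeated division with remainder:
  v^5+13v^4+18v^3−396v^2−1944v−2592 = (v+1)(v^4+12v^3+60v^2+189v+270) + (−54v^3−645v^2−2403v−2862)
  v^4+12v^3+60v^2+189v+270 = (−(1/54)v−1/972)(−54v^3−645v^2−2403v−2862) + ((4807/324)v^2+(4807/36)v+4807/18)
  −54v^3−645v^2−2403v−2862 = (−(17496/4807)v−51516/4807)((4807/324)v^2+(4807/36)v+4807/18) + (0)
Last nonzero remainder: (4807/324)v^2+(4807/36)v+4807/18. Dividing through by 4807/324 gives the monic gcd v^2+9v+18.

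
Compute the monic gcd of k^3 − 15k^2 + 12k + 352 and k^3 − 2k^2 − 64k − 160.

k + 4

Repeated division with remainder:
  k^3 − 15k^2 + 12k + 352 = (k^3 − 2k^2 − 64k − 160) + (−13k^2 + 76k + 512)
  k^3 − 2k^2 − 64k − 160 = (−(1/13)k − 50/169)(−13k^2 + 76k + 512) + (−(360/169)k − 1440/169)
  −13k^2 + 76k + 512 = ((2197/360)k − 2704/45)(−(360/169)k − 1440/169) + (0)
Last nonzero remainder: −(360/169)k − 1440/169. Dividing through by −360/169 gives the monic gcd k + 4.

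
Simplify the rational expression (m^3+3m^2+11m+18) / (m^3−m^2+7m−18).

Apply the Euclidean algorithm:
  m^3+3m^2+11m+18 = (m^3−m^2+7m−18) + (4m^2+4m+36)
  m^3−m^2+7m−18 = ((1/4)m−1/2)(4m^2+4m+36) + (0)
Last nonzero remainder: 4m^2+4m+36. Dividing through by 4 gives the monic gcd m^2+m+9.
Cancel m^2+m+9 from numerator and denominator to get the reduced form.

(m+2)/(m−2)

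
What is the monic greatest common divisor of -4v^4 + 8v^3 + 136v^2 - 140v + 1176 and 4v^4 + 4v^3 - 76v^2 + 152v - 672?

v^3 + 5v^2 + v + 42

Repeated division with remainder:
  -4v^4 + 8v^3 + 136v^2 - 140v + 1176 = (-1)(4v^4 + 4v^3 - 76v^2 + 152v - 672) + (12v^3 + 60v^2 + 12v + 504)
  4v^4 + 4v^3 - 76v^2 + 152v - 672 = ((1/3)v - 4/3)(12v^3 + 60v^2 + 12v + 504) + (0)
Last nonzero remainder: 12v^3 + 60v^2 + 12v + 504. Dividing through by 12 gives the monic gcd v^3 + 5v^2 + v + 42.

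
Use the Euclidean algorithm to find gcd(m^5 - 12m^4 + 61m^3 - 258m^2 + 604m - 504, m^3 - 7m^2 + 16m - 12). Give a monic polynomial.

m^2 - 4m + 4

Repeated division with remainder:
  m^5 - 12m^4 + 61m^3 - 258m^2 + 604m - 504 = (m^2 - 5m + 10)(m^3 - 7m^2 + 16m - 12) + (-96m^2 + 384m - 384)
  m^3 - 7m^2 + 16m - 12 = (-(1/96)m + 1/32)(-96m^2 + 384m - 384) + (0)
Last nonzero remainder: -96m^2 + 384m - 384. Dividing through by -96 gives the monic gcd m^2 - 4m + 4.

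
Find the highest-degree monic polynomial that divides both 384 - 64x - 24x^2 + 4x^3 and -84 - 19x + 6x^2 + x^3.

-4 + x

Apply the Euclidean algorithm:
  4x^3 - 24x^2 - 64x + 384 = (4)(x^3 + 6x^2 - 19x - 84) + (-48x^2 + 12x + 720)
  x^3 + 6x^2 - 19x - 84 = (-(1/48)x - 25/192)(-48x^2 + 12x + 720) + (-(39/16)x + 39/4)
  -48x^2 + 12x + 720 = ((256/13)x + 960/13)(-(39/16)x + 39/4) + (0)
Last nonzero remainder: -(39/16)x + 39/4. Dividing through by -39/16 gives the monic gcd x - 4.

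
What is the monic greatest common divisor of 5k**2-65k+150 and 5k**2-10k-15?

Repeated division with remainder:
  5k**2-65k+150 = (5k**2-10k-15) + (-55k+165)
  5k**2-10k-15 = (-(1/11)k-1/11)(-55k+165) + (0)
Last nonzero remainder: -55k+165. Dividing through by -55 gives the monic gcd k-3.

k-3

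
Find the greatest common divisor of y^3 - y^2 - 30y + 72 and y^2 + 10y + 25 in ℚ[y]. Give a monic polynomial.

1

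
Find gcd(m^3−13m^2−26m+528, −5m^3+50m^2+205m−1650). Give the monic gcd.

Apply the Euclidean algorithm:
  m^3−13m^2−26m+528 = (−1/5)(−5m^3+50m^2+205m−1650) + (−3m^2+15m+198)
  −5m^3+50m^2+205m−1650 = ((5/3)m−25/3)(−3m^2+15m+198) + (0)
Last nonzero remainder: −3m^2+15m+198. Dividing through by −3 gives the monic gcd m^2−5m−66.

m^2−5m−66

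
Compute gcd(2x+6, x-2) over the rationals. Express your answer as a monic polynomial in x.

1

Apply the Euclidean algorithm:
  2x+6 = (2)(x-2) + (10)
  x-2 = ((1/10)x-1/5)(10) + (0)
The last nonzero remainder is the constant 10, so the polynomials are coprime and gcd = 1.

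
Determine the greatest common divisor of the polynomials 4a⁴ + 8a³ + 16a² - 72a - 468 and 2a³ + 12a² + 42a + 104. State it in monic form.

a² + 2a + 13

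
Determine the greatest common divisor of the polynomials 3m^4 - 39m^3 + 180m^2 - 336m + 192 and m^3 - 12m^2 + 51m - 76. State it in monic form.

m - 4

By polynomial division,
  3m^4 - 39m^3 + 180m^2 - 336m + 192 = (3m - 3)(m^3 - 12m^2 + 51m - 76) + (-9m^2 + 45m - 36)
  m^3 - 12m^2 + 51m - 76 = (-(1/9)m + 7/9)(-9m^2 + 45m - 36) + (12m - 48)
  -9m^2 + 45m - 36 = (-(3/4)m + 3/4)(12m - 48) + (0)
Last nonzero remainder: 12m - 48. Dividing through by 12 gives the monic gcd m - 4.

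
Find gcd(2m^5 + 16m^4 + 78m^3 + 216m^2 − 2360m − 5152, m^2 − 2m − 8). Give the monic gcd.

m^2 − 2m − 8

Euclidean algorithm in ℚ[m]:
  2m^5 + 16m^4 + 78m^3 + 216m^2 − 2360m − 5152 = (2m^3 + 20m^2 + 134m + 644)(m^2 − 2m − 8) + (0)
The last nonzero remainder m^2 − 2m − 8 is already monic.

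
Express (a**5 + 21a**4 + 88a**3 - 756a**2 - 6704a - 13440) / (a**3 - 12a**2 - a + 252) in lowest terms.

Euclidean algorithm in ℚ[a]:
  a**5 + 21a**4 + 88a**3 - 756a**2 - 6704a - 13440 = (a**2 + 33a + 485)(a**3 - 12a**2 - a + 252) + (4845a**2 - 14535a - 135660)
  a**3 - 12a**2 - a + 252 = ((1/4845)a - 3/1615)(4845a**2 - 14535a - 135660) + (0)
Last nonzero remainder: 4845a**2 - 14535a - 135660. Dividing through by 4845 gives the monic gcd a**2 - 3a - 28.
Cancel a**2 - 3a - 28 from numerator and denominator to get the reduced form.

(a**3 + 24a**2 + 188a + 480)/(a - 9)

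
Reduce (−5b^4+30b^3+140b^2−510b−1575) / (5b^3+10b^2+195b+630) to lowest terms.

Repeated division with remainder:
  −5b^4+30b^3+140b^2−510b−1575 = (−b+8)(5b^3+10b^2+195b+630) + (255b^2−1440b−6615)
  5b^3+10b^2+195b+630 = ((1/51)b+130/867)(255b^2−1440b−6615) + ((156240/289)b+468720/289)
  255b^2−1440b−6615 = ((4913/10416)b−2023/496)((156240/289)b+468720/289) + (0)
Last nonzero remainder: (156240/289)b+468720/289. Dividing through by 156240/289 gives the monic gcd b+3.
Cancel b+3 from numerator and denominator to get the reduced form.

(−b^3+9b^2+b−105)/(b^2−b+42)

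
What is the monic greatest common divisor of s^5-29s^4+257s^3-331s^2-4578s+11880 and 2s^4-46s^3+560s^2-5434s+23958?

s^2-20s+99

Euclidean algorithm in ℚ[s]:
  s^5-29s^4+257s^3-331s^2-4578s+11880 = ((1/2)s-3)(2s^4-46s^3+560s^2-5434s+23958) + (-161s^3+4066s^2-32859s+83754)
  2s^4-46s^3+560s^2-5434s+23958 = (-(2/161)s-726/25921)(-161s^3+4066s^2-32859s+83754) + ((6887078/25921)s^2-(137741560/25921)s+681820722/25921)
  -161s^3+4066s^2-32859s+83754 = (-(4173281/6887078)s+10964583/3443539)((6887078/25921)s^2-(137741560/25921)s+681820722/25921) + (0)
Last nonzero remainder: (6887078/25921)s^2-(137741560/25921)s+681820722/25921. Dividing through by 6887078/25921 gives the monic gcd s^2-20s+99.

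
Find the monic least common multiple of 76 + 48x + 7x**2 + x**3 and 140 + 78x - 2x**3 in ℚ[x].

Repeated division with remainder:
  x**3 + 7x**2 + 48x + 76 = (-1/2)(-2x**3 + 78x + 140) + (7x**2 + 87x + 146)
  -2x**3 + 78x + 140 = (-(2/7)x + 174/49)(7x**2 + 87x + 146) + (-(9272/49)x - 18544/49)
  7x**2 + 87x + 146 = (-(343/9272)x - 3577/9272)(-(9272/49)x - 18544/49) + (0)
Last nonzero remainder: -(9272/49)x - 18544/49. Dividing through by -9272/49 gives the monic gcd x + 2.
Then lcm(f, g) = f·g / gcd(f, g); expanding and making the result monic gives the answer.

-2660 - 1832x - 265x**2 - x**3 + 5x**4 + x**5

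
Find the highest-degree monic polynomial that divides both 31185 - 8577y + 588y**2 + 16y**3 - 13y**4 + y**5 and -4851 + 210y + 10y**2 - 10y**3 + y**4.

-693 + 129y - 17y**2 + y**3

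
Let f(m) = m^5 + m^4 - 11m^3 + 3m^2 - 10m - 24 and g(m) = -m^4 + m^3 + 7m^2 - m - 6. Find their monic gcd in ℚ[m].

Euclidean algorithm in ℚ[m]:
  m^5 + m^4 - 11m^3 + 3m^2 - 10m - 24 = (-m - 2)(-m^4 + m^3 + 7m^2 - m - 6) + (-2m^3 + 16m^2 - 18m - 36)
  -m^4 + m^3 + 7m^2 - m - 6 = ((1/2)m + 7/2)(-2m^3 + 16m^2 - 18m - 36) + (-40m^2 + 80m + 120)
  -2m^3 + 16m^2 - 18m - 36 = ((1/20)m - 3/10)(-40m^2 + 80m + 120) + (0)
Last nonzero remainder: -40m^2 + 80m + 120. Dividing through by -40 gives the monic gcd m^2 - 2m - 3.

m^2 - 2m - 3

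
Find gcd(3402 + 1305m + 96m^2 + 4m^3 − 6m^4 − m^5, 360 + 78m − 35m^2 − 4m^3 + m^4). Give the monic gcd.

−18 − 3m + m^2

By polynomial division,
  −m^5 − 6m^4 + 4m^3 + 96m^2 + 1305m + 3402 = (−m − 10)(m^4 − 4m^3 − 35m^2 + 78m + 360) + (−71m^3 − 176m^2 + 2445m + 7002)
  m^4 − 4m^3 − 35m^2 + 78m + 360 = (−(1/71)m + 460/5041)(−71m^3 − 176m^2 + 2445m + 7002) + ((78120/5041)m^2 − (234360/5041)m − 1406160/5041)
  −71m^3 − 176m^2 + 2445m + 7002 = (−(357911/78120)m − 1960949/78120)((78120/5041)m^2 − (234360/5041)m − 1406160/5041) + (0)
Last nonzero remainder: (78120/5041)m^2 − (234360/5041)m − 1406160/5041. Dividing through by 78120/5041 gives the monic gcd m^2 − 3m − 18.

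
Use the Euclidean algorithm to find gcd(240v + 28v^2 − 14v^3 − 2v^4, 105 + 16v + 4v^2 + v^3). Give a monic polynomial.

5 + v

By polynomial division,
  −2v^4 − 14v^3 + 28v^2 + 240v = (−2v − 6)(v^3 + 4v^2 + 16v + 105) + (84v^2 + 546v + 630)
  v^3 + 4v^2 + 16v + 105 = ((1/84)v − 5/168)(84v^2 + 546v + 630) + ((99/4)v + 495/4)
  84v^2 + 546v + 630 = ((112/33)v + 56/11)((99/4)v + 495/4) + (0)
Last nonzero remainder: (99/4)v + 495/4. Dividing through by 99/4 gives the monic gcd v + 5.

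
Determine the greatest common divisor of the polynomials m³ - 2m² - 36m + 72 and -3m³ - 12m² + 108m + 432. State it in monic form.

m² - 36

Euclidean algorithm in ℚ[m]:
  m³ - 2m² - 36m + 72 = (-1/3)(-3m³ - 12m² + 108m + 432) + (-6m² + 216)
  -3m³ - 12m² + 108m + 432 = ((1/2)m + 2)(-6m² + 216) + (0)
Last nonzero remainder: -6m² + 216. Dividing through by -6 gives the monic gcd m² - 36.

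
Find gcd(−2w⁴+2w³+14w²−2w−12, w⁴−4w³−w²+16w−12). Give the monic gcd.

By polynomial division,
  −2w⁴+2w³+14w²−2w−12 = (−2)(w⁴−4w³−w²+16w−12) + (−6w³+12w²+30w−36)
  w⁴−4w³−w²+16w−12 = (−(1/6)w+1/3)(−6w³+12w²+30w−36) + (0)
Last nonzero remainder: −6w³+12w²+30w−36. Dividing through by −6 gives the monic gcd w³−2w²−5w+6.

w³−2w²−5w+6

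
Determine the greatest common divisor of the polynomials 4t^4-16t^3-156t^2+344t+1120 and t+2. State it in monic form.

t+2

By polynomial division,
  4t^4-16t^3-156t^2+344t+1120 = (4t^3-24t^2-108t+560)(t+2) + (0)
The last nonzero remainder t+2 is already monic.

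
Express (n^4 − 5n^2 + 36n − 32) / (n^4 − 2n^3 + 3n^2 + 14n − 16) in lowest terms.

Repeated division with remainder:
  n^4 − 5n^2 + 36n − 32 = (n^4 − 2n^3 + 3n^2 + 14n − 16) + (2n^3 − 8n^2 + 22n − 16)
  n^4 − 2n^3 + 3n^2 + 14n − 16 = ((1/2)n + 1)(2n^3 − 8n^2 + 22n − 16) + (0)
Last nonzero remainder: 2n^3 − 8n^2 + 22n − 16. Dividing through by 2 gives the monic gcd n^3 − 4n^2 + 11n − 8.
Cancel n^3 − 4n^2 + 11n − 8 from numerator and denominator to get the reduced form.

(n + 4)/(n + 2)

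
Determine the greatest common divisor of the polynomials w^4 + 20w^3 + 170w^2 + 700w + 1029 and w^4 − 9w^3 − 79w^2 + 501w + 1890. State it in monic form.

Apply the Euclidean algorithm:
  w^4 + 20w^3 + 170w^2 + 700w + 1029 = (w^4 − 9w^3 − 79w^2 + 501w + 1890) + (29w^3 + 249w^2 + 199w − 861)
  w^4 − 9w^3 − 79w^2 + 501w + 1890 = ((1/29)w − 510/841)(29w^3 + 249w^2 + 199w − 861) + ((54780/841)w^2 + (547800/841)w + 1150380/841)
  29w^3 + 249w^2 + 199w − 861 = ((24389/54780)w − 34481/54780)((54780/841)w^2 + (547800/841)w + 1150380/841) + (0)
Last nonzero remainder: (54780/841)w^2 + (547800/841)w + 1150380/841. Dividing through by 54780/841 gives the monic gcd w^2 + 10w + 21.

w^2 + 10w + 21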